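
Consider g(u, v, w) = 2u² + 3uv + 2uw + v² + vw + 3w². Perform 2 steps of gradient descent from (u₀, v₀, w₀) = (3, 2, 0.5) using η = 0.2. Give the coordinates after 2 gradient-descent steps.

(0.94, 0.4, 0.8)

∇g = (4u + 3v + 2w, 3u + 2v + w, 2u + v + 6w)
(u₁, v₁, w₁) = (3, 2, 0.5) − 0.2·(19, 13.5, 11) = (-0.8, -0.7, -1.7)
(u₂, v₂, w₂) = (-0.8, -0.7, -1.7) − 0.2·(-8.7, -5.5, -12.5) = (0.94, 0.4, 0.8)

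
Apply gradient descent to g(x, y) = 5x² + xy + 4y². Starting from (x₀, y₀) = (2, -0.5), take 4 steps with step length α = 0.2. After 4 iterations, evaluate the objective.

∇g = (10x + y, x + 8y)
(x₁, y₁) = (2, -0.5) − 0.2·(19.5, -2) = (-1.9, -0.1)
(x₂, y₂) = (-1.9, -0.1) − 0.2·(-19.1, -2.7) = (1.92, 0.44)
(x₃, y₃) = (1.92, 0.44) − 0.2·(19.64, 5.44) = (-2.008, -0.648)
(x₄, y₄) = (-2.008, -0.648) − 0.2·(-20.728, -7.192) = (2.1376, 0.7904)
g(2.1376, 0.7904) = 27.03515648

27.03515648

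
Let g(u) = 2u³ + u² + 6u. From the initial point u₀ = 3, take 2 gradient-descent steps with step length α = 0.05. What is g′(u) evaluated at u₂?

g′(u) = 6u² + 2u + 6
u₁ = 3 − 0.05·66 = -0.3
u₂ = -0.3 − 0.05·5.94 = -0.597
g′(u) at (-0.597) = 6.944454

6.944454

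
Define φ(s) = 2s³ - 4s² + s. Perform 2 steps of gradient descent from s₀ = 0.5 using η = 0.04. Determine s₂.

0.623936

φ′(s) = 6s² - 8s + 1
Step 1: φ′(0.5) = -1.5; s₁ = 0.5 − 0.04·(-1.5) = 0.56
Step 2: φ′(0.56) = -1.5984; s₂ = 0.56 − 0.04·(-1.5984) = 0.623936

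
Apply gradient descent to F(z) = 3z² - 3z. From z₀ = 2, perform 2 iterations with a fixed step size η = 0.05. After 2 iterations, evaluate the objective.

0.870675

F′(z) = 6z - 3
Step 1: F′(2) = 9; z₁ = 2 − 0.05·9 = 1.55
Step 2: F′(1.55) = 6.3; z₂ = 1.55 − 0.05·6.3 = 1.235
F(1.235) = 0.870675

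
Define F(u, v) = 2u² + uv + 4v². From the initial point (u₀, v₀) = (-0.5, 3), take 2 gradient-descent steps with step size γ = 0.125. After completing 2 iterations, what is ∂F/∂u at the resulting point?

-1.203125

∇F = (4u + v, u + 8v)
Step 1: at (-0.5, 3), ∇F = (1, 23.5) → (-0.5, 3) − 0.125·(1, 23.5) = (-0.625, 0.0625)
Step 2: at (-0.625, 0.0625), ∇F = (-2.4375, -0.125) → (-0.625, 0.0625) − 0.125·(-2.4375, -0.125) = (-0.3203125, 0.078125)
∂F/∂u at (-0.3203125, 0.078125) = -1.203125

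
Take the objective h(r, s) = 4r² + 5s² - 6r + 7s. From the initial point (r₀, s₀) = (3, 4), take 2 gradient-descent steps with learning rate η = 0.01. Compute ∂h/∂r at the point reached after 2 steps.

∇h = (8r - 6, 10s + 7)
Step 1: at (3, 4), ∇h = (18, 47) → (3, 4) − 0.01·(18, 47) = (2.82, 3.53)
Step 2: at (2.82, 3.53), ∇h = (16.56, 42.3) → (2.82, 3.53) − 0.01·(16.56, 42.3) = (2.6544, 3.107)
∂h/∂r at (2.6544, 3.107) = 15.2352

15.2352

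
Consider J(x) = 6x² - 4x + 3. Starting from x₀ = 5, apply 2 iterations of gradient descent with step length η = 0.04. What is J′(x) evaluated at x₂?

15.1424

J′(x) = 12x - 4
x₁ = 5 − 0.04·56 = 2.76
x₂ = 2.76 − 0.04·29.12 = 1.5952
J′(x) at (1.5952) = 15.1424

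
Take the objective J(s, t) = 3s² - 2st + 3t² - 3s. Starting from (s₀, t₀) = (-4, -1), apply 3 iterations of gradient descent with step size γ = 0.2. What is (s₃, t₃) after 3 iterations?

(0.904, -0.2)

∇J = (6s - 2t - 3, -2s + 6t)
(s₁, t₁) = (-4, -1) − 0.2·(-25, 2) = (1, -1.4)
(s₂, t₂) = (1, -1.4) − 0.2·(5.8, -10.4) = (-0.16, 0.68)
(s₃, t₃) = (-0.16, 0.68) − 0.2·(-5.32, 4.4) = (0.904, -0.2)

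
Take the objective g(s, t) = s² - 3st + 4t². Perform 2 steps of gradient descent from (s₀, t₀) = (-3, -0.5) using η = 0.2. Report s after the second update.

-2.16

∇g = (2s - 3t, -3s + 8t)
(s₁, t₁) = (-3, -0.5) − 0.2·(-4.5, 5) = (-2.1, -1.5)
(s₂, t₂) = (-2.1, -1.5) − 0.2·(0.3, -5.7) = (-2.16, -0.36)
s = -2.16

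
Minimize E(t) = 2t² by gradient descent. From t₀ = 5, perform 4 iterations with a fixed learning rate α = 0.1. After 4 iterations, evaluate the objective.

E′(t) = 4t
Step 1: E′(5) = 20; t₁ = 5 − 0.1·20 = 3
Step 2: E′(3) = 12; t₂ = 3 − 0.1·12 = 1.8
Step 3: E′(1.8) = 7.2; t₃ = 1.8 − 0.1·7.2 = 1.08
Step 4: E′(1.08) = 4.32; t₄ = 1.08 − 0.1·4.32 = 0.648
E(0.648) = 0.839808

0.839808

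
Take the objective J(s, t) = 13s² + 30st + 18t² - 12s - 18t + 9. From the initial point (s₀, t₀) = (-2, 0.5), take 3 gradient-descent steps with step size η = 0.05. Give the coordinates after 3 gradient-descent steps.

(5.898, 10.1375)

∇J = (26s + 30t - 12, 30s + 36t - 18)
(s₁, t₁) = (-2, 0.5) − 0.05·(-49, -60) = (0.45, 3.5)
(s₂, t₂) = (0.45, 3.5) − 0.05·(104.7, 121.5) = (-4.785, -2.575)
(s₃, t₃) = (-4.785, -2.575) − 0.05·(-213.66, -254.25) = (5.898, 10.1375)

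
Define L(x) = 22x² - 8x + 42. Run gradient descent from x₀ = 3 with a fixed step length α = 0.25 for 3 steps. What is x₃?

-2818

L′(x) = 44x - 8
x₁ = 3 − 0.25·124 = -28
x₂ = -28 − 0.25·(-1240) = 282
x₃ = 282 − 0.25·12400 = -2818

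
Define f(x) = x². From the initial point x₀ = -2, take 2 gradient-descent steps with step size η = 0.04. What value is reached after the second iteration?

-1.6928

f′(x) = 2x
Step 1: f′(-2) = -4; x₁ = -2 − 0.04·(-4) = -1.84
Step 2: f′(-1.84) = -3.68; x₂ = -1.84 − 0.04·(-3.68) = -1.6928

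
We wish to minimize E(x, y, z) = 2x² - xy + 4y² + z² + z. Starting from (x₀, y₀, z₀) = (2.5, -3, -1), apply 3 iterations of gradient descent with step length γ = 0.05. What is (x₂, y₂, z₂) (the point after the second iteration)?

∇E = (4x - y, -x + 8y, 2z + 1)
(x₁, y₁, z₁) = (2.5, -3, -1) − 0.05·(13, -26.5, -1) = (1.85, -1.675, -0.95)
(x₂, y₂, z₂) = (1.85, -1.675, -0.95) − 0.05·(9.075, -15.25, -0.9) = (1.39625, -0.9125, -0.905)

(1.39625, -0.9125, -0.905)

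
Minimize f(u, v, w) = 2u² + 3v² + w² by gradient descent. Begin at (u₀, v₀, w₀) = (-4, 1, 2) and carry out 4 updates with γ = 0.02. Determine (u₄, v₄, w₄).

(-2.86557184, 0.59969536, 1.69869312)

∇f = (4u, 6v, 2w)
Step 1: at (-4, 1, 2), ∇f = (-16, 6, 4) → (-4, 1, 2) − 0.02·(-16, 6, 4) = (-3.68, 0.88, 1.92)
Step 2: at (-3.68, 0.88, 1.92), ∇f = (-14.72, 5.28, 3.84) → (-3.68, 0.88, 1.92) − 0.02·(-14.72, 5.28, 3.84) = (-3.3856, 0.7744, 1.8432)
Step 3: at (-3.3856, 0.7744, 1.8432), ∇f = (-13.5424, 4.6464, 3.6864) → (-3.3856, 0.7744, 1.8432) − 0.02·(-13.5424, 4.6464, 3.6864) = (-3.114752, 0.681472, 1.769472)
Step 4: at (-3.114752, 0.681472, 1.769472), ∇f = (-12.459008, 4.088832, 3.538944) → (-3.114752, 0.681472, 1.769472) − 0.02·(-12.459008, 4.088832, 3.538944) = (-2.86557184, 0.59969536, 1.69869312)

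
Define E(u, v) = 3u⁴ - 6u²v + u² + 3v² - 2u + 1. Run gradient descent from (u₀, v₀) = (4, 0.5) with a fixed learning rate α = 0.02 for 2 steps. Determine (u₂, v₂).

∇E = (12u³ - 12uv + 2u - 2, -6u² + 6v)
(u₁, v₁) = (4, 0.5) − 0.02·(750, -93) = (-11, 2.36)
(u₂, v₂) = (-11, 2.36) − 0.02·(-15684.48, -711.84) = (302.6896, 16.5968)

(302.6896, 16.5968)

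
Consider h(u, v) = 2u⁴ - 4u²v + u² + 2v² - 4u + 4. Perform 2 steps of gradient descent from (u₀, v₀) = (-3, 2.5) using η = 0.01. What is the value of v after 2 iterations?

2.721424

∇h = (8u³ - 8uv + 2u - 4, -4u² + 4v)
(u₁, v₁) = (-3, 2.5) − 0.01·(-166, -26) = (-1.34, 2.76)
(u₂, v₂) = (-1.34, 2.76) − 0.01·(3.658368, 3.8576) = (-1.37658368, 2.721424)
v = 2.721424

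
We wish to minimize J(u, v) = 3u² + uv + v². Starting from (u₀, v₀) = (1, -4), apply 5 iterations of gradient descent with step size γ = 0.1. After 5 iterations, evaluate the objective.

∇J = (6u + v, u + 2v)
(u₁, v₁) = (1, -4) − 0.1·(2, -7) = (0.8, -3.3)
(u₂, v₂) = (0.8, -3.3) − 0.1·(1.5, -5.8) = (0.65, -2.72)
(u₃, v₃) = (0.65, -2.72) − 0.1·(1.18, -4.79) = (0.532, -2.241)
(u₄, v₄) = (0.532, -2.241) − 0.1·(0.951, -3.95) = (0.4369, -1.846)
(u₅, v₅) = (0.4369, -1.846) − 0.1·(0.7754, -3.2551) = (0.35936, -1.52049)
J(0.35936, -1.52049) = 2.1529053825

2.1529053825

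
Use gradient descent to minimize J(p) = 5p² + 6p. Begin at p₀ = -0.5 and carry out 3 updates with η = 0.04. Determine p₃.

J′(p) = 10p + 6
Step 1: J′(-0.5) = 1; p₁ = -0.5 − 0.04·1 = -0.54
Step 2: J′(-0.54) = 0.6; p₂ = -0.54 − 0.04·0.6 = -0.564
Step 3: J′(-0.564) = 0.36; p₃ = -0.564 − 0.04·0.36 = -0.5784

-0.5784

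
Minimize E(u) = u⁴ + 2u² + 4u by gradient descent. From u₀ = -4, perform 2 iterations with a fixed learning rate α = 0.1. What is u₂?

-4727.6608

E′(u) = 4u³ + 4u + 4
Step 1: E′(-4) = -268; u₁ = -4 − 0.1·(-268) = 22.8
Step 2: E′(22.8) = 47504.608; u₂ = 22.8 − 0.1·47504.608 = -4727.6608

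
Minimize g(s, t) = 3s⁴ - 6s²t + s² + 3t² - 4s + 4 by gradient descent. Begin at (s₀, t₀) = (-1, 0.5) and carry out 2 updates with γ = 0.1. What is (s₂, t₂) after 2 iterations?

(0.7424, 0.344)

∇g = (12s³ - 12st + 2s - 4, -6s² + 6t)
(s₁, t₁) = (-1, 0.5) − 0.1·(-12, -3) = (0.2, 0.8)
(s₂, t₂) = (0.2, 0.8) − 0.1·(-5.424, 4.56) = (0.7424, 0.344)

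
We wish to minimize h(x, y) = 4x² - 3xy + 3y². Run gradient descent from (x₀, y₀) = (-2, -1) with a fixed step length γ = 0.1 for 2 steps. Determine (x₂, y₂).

∇h = (8x - 3y, -3x + 6y)
Step 1: at (-2, -1), ∇h = (-13, 0) → (-2, -1) − 0.1·(-13, 0) = (-0.7, -1)
Step 2: at (-0.7, -1), ∇h = (-2.6, -3.9) → (-0.7, -1) − 0.1·(-2.6, -3.9) = (-0.44, -0.61)

(-0.44, -0.61)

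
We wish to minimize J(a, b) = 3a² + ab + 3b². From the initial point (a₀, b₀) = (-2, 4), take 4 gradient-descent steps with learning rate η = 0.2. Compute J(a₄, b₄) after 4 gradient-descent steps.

0.00458752

∇J = (6a + b, a + 6b)
Step 1: at (-2, 4), ∇J = (-8, 22) → (-2, 4) − 0.2·(-8, 22) = (-0.4, -0.4)
Step 2: at (-0.4, -0.4), ∇J = (-2.8, -2.8) → (-0.4, -0.4) − 0.2·(-2.8, -2.8) = (0.16, 0.16)
Step 3: at (0.16, 0.16), ∇J = (1.12, 1.12) → (0.16, 0.16) − 0.2·(1.12, 1.12) = (-0.064, -0.064)
Step 4: at (-0.064, -0.064), ∇J = (-0.448, -0.448) → (-0.064, -0.064) − 0.2·(-0.448, -0.448) = (0.0256, 0.0256)
J(0.0256, 0.0256) = 0.00458752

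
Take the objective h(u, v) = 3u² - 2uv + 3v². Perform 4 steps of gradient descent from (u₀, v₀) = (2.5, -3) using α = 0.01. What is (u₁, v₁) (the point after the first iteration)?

∇h = (6u - 2v, -2u + 6v)
(u₁, v₁) = (2.5, -3) − 0.01·(21, -23) = (2.29, -2.77)

(2.29, -2.77)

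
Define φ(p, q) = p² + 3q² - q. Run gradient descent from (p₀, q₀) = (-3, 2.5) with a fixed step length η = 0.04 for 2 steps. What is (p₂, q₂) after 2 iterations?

(-2.5392, 1.5144)

∇φ = (2p, 6q - 1)
(p₁, q₁) = (-3, 2.5) − 0.04·(-6, 14) = (-2.76, 1.94)
(p₂, q₂) = (-2.76, 1.94) − 0.04·(-5.52, 10.64) = (-2.5392, 1.5144)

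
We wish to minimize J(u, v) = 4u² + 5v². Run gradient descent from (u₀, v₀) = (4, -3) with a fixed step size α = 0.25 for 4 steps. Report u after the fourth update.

∇J = (8u, 10v)
Step 1: at (4, -3), ∇J = (32, -30) → (4, -3) − 0.25·(32, -30) = (-4, 4.5)
Step 2: at (-4, 4.5), ∇J = (-32, 45) → (-4, 4.5) − 0.25·(-32, 45) = (4, -6.75)
Step 3: at (4, -6.75), ∇J = (32, -67.5) → (4, -6.75) − 0.25·(32, -67.5) = (-4, 10.125)
Step 4: at (-4, 10.125), ∇J = (-32, 101.25) → (-4, 10.125) − 0.25·(-32, 101.25) = (4, -15.1875)
u = 4

4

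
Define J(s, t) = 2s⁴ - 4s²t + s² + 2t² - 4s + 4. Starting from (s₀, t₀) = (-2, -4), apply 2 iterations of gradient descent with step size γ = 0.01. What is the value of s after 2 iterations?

∇J = (8s³ - 8st + 2s - 4, -4s² + 4t)
Step 1: at (-2, -4), ∇J = (-136, -32) → (-2, -4) − 0.01·(-136, -32) = (-0.64, -3.68)
Step 2: at (-0.64, -3.68), ∇J = (-26.218752, -16.3584) → (-0.64, -3.68) − 0.01·(-26.218752, -16.3584) = (-0.37781248, -3.516416)
s = -0.37781248

-0.37781248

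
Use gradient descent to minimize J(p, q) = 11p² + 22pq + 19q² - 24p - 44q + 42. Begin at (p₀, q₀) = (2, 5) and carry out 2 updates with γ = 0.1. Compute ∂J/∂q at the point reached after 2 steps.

∇J = (22p + 22q - 24, 22p + 38q - 44)
Step 1: at (2, 5), ∇J = (130, 190) → (2, 5) − 0.1·(130, 190) = (-11, -14)
Step 2: at (-11, -14), ∇J = (-574, -818) → (-11, -14) − 0.1·(-574, -818) = (46.4, 67.8)
∂J/∂q at (46.4, 67.8) = 3553.2

3553.2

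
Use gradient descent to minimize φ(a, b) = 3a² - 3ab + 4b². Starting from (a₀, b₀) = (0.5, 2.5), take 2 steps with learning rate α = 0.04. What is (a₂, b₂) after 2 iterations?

(0.728, 1.2784)

∇φ = (6a - 3b, -3a + 8b)
(a₁, b₁) = (0.5, 2.5) − 0.04·(-4.5, 18.5) = (0.68, 1.76)
(a₂, b₂) = (0.68, 1.76) − 0.04·(-1.2, 12.04) = (0.728, 1.2784)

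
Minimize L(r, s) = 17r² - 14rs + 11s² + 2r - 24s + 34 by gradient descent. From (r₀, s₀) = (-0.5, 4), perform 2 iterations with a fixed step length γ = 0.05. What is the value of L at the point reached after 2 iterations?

∇L = (34r - 14s + 2, -14r + 22s - 24)
(r₁, s₁) = (-0.5, 4) − 0.05·(-71, 71) = (3.05, 0.45)
(r₂, s₂) = (3.05, 0.45) − 0.05·(99.4, -56.8) = (-1.92, 3.29)
L(-1.92, 3.29) = 221.3691

221.3691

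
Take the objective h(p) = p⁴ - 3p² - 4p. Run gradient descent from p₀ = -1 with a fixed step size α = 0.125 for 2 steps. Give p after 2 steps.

-0.6015625

h′(p) = 4p³ - 6p - 4
Step 1: h′(-1) = -2; p₁ = -1 − 0.125·(-2) = -0.75
Step 2: h′(-0.75) = -1.1875; p₂ = -0.75 − 0.125·(-1.1875) = -0.6015625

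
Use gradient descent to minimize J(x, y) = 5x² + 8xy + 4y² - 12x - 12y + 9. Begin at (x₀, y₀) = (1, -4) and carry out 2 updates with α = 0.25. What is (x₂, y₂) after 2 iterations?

∇J = (10x + 8y - 12, 8x + 8y - 12)
(x₁, y₁) = (1, -4) − 0.25·(-34, -36) = (9.5, 5)
(x₂, y₂) = (9.5, 5) − 0.25·(123, 104) = (-21.25, -21)

(-21.25, -21)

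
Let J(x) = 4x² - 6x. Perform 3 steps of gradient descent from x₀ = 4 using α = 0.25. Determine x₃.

-2.5

J′(x) = 8x - 6
Step 1: J′(4) = 26; x₁ = 4 − 0.25·26 = -2.5
Step 2: J′(-2.5) = -26; x₂ = -2.5 − 0.25·(-26) = 4
Step 3: J′(4) = 26; x₃ = 4 − 0.25·26 = -2.5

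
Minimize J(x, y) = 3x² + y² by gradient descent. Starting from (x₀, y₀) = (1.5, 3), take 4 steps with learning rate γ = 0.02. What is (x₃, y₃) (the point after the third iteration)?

∇J = (6x, 2y)
Step 1: at (1.5, 3), ∇J = (9, 6) → (1.5, 3) − 0.02·(9, 6) = (1.32, 2.88)
Step 2: at (1.32, 2.88), ∇J = (7.92, 5.76) → (1.32, 2.88) − 0.02·(7.92, 5.76) = (1.1616, 2.7648)
Step 3: at (1.1616, 2.7648), ∇J = (6.9696, 5.5296) → (1.1616, 2.7648) − 0.02·(6.9696, 5.5296) = (1.022208, 2.654208)

(1.022208, 2.654208)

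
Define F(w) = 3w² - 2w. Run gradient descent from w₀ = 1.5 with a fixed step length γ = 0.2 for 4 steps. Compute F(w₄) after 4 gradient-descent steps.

F′(w) = 6w - 2
Step 1: F′(1.5) = 7; w₁ = 1.5 − 0.2·7 = 0.1
Step 2: F′(0.1) = -1.4; w₂ = 0.1 − 0.2·(-1.4) = 0.38
Step 3: F′(0.38) = 0.28; w₃ = 0.38 − 0.2·0.28 = 0.324
Step 4: F′(0.324) = -0.056; w₄ = 0.324 − 0.2·(-0.056) = 0.3352
F(0.3352) = -0.33332288

-0.33332288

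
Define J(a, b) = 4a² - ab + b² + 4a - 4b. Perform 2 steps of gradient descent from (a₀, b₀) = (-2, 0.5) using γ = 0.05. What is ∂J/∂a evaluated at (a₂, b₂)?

∇J = (8a - b + 4, -a + 2b - 4)
(a₁, b₁) = (-2, 0.5) − 0.05·(-12.5, -1) = (-1.375, 0.55)
(a₂, b₂) = (-1.375, 0.55) − 0.05·(-7.55, -1.525) = (-0.9975, 0.62625)
∂J/∂a at (-0.9975, 0.62625) = -4.60625

-4.60625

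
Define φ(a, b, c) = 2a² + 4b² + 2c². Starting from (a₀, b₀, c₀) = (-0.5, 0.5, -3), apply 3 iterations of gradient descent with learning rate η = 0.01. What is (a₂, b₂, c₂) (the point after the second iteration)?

∇φ = (4a, 8b, 4c)
(a₁, b₁, c₁) = (-0.5, 0.5, -3) − 0.01·(-2, 4, -12) = (-0.48, 0.46, -2.88)
(a₂, b₂, c₂) = (-0.48, 0.46, -2.88) − 0.01·(-1.92, 3.68, -11.52) = (-0.4608, 0.4232, -2.7648)

(-0.4608, 0.4232, -2.7648)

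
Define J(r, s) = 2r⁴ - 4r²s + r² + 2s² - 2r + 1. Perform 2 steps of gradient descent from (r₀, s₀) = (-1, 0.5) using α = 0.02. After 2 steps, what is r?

∇J = (8r³ - 8rs + 2r - 2, -4r² + 4s)
(r₁, s₁) = (-1, 0.5) − 0.02·(-8, -2) = (-0.84, 0.54)
(r₂, s₂) = (-0.84, 0.54) − 0.02·(-4.792832, -0.6624) = (-0.74414336, 0.553248)
r = -0.74414336

-0.74414336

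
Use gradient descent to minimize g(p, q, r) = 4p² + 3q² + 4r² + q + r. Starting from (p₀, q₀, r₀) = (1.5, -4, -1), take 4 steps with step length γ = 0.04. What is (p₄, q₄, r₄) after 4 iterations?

(0.32072064, -1.44555008, -0.31208704)

∇g = (8p, 6q + 1, 8r + 1)
Step 1: at (1.5, -4, -1), ∇g = (12, -23, -7) → (1.5, -4, -1) − 0.04·(12, -23, -7) = (1.02, -3.08, -0.72)
Step 2: at (1.02, -3.08, -0.72), ∇g = (8.16, -17.48, -4.76) → (1.02, -3.08, -0.72) − 0.04·(8.16, -17.48, -4.76) = (0.6936, -2.3808, -0.5296)
Step 3: at (0.6936, -2.3808, -0.5296), ∇g = (5.5488, -13.2848, -3.2368) → (0.6936, -2.3808, -0.5296) − 0.04·(5.5488, -13.2848, -3.2368) = (0.471648, -1.849408, -0.400128)
Step 4: at (0.471648, -1.849408, -0.400128), ∇g = (3.773184, -10.096448, -2.201024) → (0.471648, -1.849408, -0.400128) − 0.04·(3.773184, -10.096448, -2.201024) = (0.32072064, -1.44555008, -0.31208704)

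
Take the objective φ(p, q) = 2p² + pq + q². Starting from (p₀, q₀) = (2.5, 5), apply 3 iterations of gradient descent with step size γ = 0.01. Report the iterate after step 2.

∇φ = (4p + q, p + 2q)
Step 1: at (2.5, 5), ∇φ = (15, 12.5) → (2.5, 5) − 0.01·(15, 12.5) = (2.35, 4.875)
Step 2: at (2.35, 4.875), ∇φ = (14.275, 12.1) → (2.35, 4.875) − 0.01·(14.275, 12.1) = (2.20725, 4.754)

(2.20725, 4.754)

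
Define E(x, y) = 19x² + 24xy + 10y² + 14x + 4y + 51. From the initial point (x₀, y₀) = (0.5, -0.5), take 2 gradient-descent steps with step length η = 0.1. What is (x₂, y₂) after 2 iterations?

∇E = (38x + 24y + 14, 24x + 20y + 4)
Step 1: at (0.5, -0.5), ∇E = (21, 6) → (0.5, -0.5) − 0.1·(21, 6) = (-1.6, -1.1)
Step 2: at (-1.6, -1.1), ∇E = (-73.2, -56.4) → (-1.6, -1.1) − 0.1·(-73.2, -56.4) = (5.72, 4.54)

(5.72, 4.54)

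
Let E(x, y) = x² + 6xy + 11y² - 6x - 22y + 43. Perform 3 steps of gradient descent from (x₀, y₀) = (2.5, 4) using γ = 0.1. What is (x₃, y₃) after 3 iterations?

(-1.024, -8.132)

∇E = (2x + 6y - 6, 6x + 22y - 22)
Step 1: at (2.5, 4), ∇E = (23, 81) → (2.5, 4) − 0.1·(23, 81) = (0.2, -4.1)
Step 2: at (0.2, -4.1), ∇E = (-30.2, -111) → (0.2, -4.1) − 0.1·(-30.2, -111) = (3.22, 7)
Step 3: at (3.22, 7), ∇E = (42.44, 151.32) → (3.22, 7) − 0.1·(42.44, 151.32) = (-1.024, -8.132)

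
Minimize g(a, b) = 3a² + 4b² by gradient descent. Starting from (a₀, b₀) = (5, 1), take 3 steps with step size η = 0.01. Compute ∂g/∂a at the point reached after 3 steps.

24.91752

∇g = (6a, 8b)
(a₁, b₁) = (5, 1) − 0.01·(30, 8) = (4.7, 0.92)
(a₂, b₂) = (4.7, 0.92) − 0.01·(28.2, 7.36) = (4.418, 0.8464)
(a₃, b₃) = (4.418, 0.8464) − 0.01·(26.508, 6.7712) = (4.15292, 0.778688)
∂g/∂a at (4.15292, 0.778688) = 24.91752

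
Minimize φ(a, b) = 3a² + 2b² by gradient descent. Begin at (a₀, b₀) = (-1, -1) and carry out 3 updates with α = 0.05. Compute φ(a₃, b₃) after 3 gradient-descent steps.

∇φ = (6a, 4b)
Step 1: at (-1, -1), ∇φ = (-6, -4) → (-1, -1) − 0.05·(-6, -4) = (-0.7, -0.8)
Step 2: at (-0.7, -0.8), ∇φ = (-4.2, -3.2) → (-0.7, -0.8) − 0.05·(-4.2, -3.2) = (-0.49, -0.64)
Step 3: at (-0.49, -0.64), ∇φ = (-2.94, -2.56) → (-0.49, -0.64) − 0.05·(-2.94, -2.56) = (-0.343, -0.512)
φ(-0.343, -0.512) = 0.877235

0.877235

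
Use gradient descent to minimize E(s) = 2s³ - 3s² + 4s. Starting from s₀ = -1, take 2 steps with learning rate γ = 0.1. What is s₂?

E′(s) = 6s² - 6s + 4
Step 1: E′(-1) = 16; s₁ = -1 − 0.1·16 = -2.6
Step 2: E′(-2.6) = 60.16; s₂ = -2.6 − 0.1·60.16 = -8.616

-8.616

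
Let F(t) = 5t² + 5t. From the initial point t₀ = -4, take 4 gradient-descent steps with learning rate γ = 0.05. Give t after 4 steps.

-0.71875

F′(t) = 10t + 5
Step 1: F′(-4) = -35; t₁ = -4 − 0.05·(-35) = -2.25
Step 2: F′(-2.25) = -17.5; t₂ = -2.25 − 0.05·(-17.5) = -1.375
Step 3: F′(-1.375) = -8.75; t₃ = -1.375 − 0.05·(-8.75) = -0.9375
Step 4: F′(-0.9375) = -4.375; t₄ = -0.9375 − 0.05·(-4.375) = -0.71875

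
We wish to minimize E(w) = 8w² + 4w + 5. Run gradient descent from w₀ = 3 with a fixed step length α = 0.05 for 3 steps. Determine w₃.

-0.224

E′(w) = 16w + 4
w₁ = 3 − 0.05·52 = 0.4
w₂ = 0.4 − 0.05·10.4 = -0.12
w₃ = -0.12 − 0.05·2.08 = -0.224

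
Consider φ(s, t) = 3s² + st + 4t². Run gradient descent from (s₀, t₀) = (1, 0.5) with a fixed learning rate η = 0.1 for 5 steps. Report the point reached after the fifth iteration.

(0.011375, -0.00462)

∇φ = (6s + t, s + 8t)
Step 1: at (1, 0.5), ∇φ = (6.5, 5) → (1, 0.5) − 0.1·(6.5, 5) = (0.35, 0)
Step 2: at (0.35, 0), ∇φ = (2.1, 0.35) → (0.35, 0) − 0.1·(2.1, 0.35) = (0.14, -0.035)
Step 3: at (0.14, -0.035), ∇φ = (0.805, -0.14) → (0.14, -0.035) − 0.1·(0.805, -0.14) = (0.0595, -0.021)
Step 4: at (0.0595, -0.021), ∇φ = (0.336, -0.1085) → (0.0595, -0.021) − 0.1·(0.336, -0.1085) = (0.0259, -0.01015)
Step 5: at (0.0259, -0.01015), ∇φ = (0.14525, -0.0553) → (0.0259, -0.01015) − 0.1·(0.14525, -0.0553) = (0.011375, -0.00462)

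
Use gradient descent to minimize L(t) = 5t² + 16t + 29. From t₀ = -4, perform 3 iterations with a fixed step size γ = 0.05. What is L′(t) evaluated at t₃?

-3

L′(t) = 10t + 16
Step 1: L′(-4) = -24; t₁ = -4 − 0.05·(-24) = -2.8
Step 2: L′(-2.8) = -12; t₂ = -2.8 − 0.05·(-12) = -2.2
Step 3: L′(-2.2) = -6; t₃ = -2.2 − 0.05·(-6) = -1.9
L′(t) at (-1.9) = -3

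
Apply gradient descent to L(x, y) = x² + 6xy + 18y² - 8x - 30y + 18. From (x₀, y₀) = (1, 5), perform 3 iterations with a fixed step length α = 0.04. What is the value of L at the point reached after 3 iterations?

8.087604383744

∇L = (2x + 6y - 8, 6x + 36y - 30)
(x₁, y₁) = (1, 5) − 0.04·(24, 156) = (0.04, -1.24)
(x₂, y₂) = (0.04, -1.24) − 0.04·(-15.36, -74.4) = (0.6544, 1.736)
(x₃, y₃) = (0.6544, 1.736) − 0.04·(3.7248, 36.4224) = (0.505408, 0.279104)
L(0.505408, 0.279104) = 8.087604383744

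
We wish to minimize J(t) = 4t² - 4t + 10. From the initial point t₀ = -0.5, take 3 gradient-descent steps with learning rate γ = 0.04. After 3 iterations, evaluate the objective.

J′(t) = 8t - 4
Step 1: J′(-0.5) = -8; t₁ = -0.5 − 0.04·(-8) = -0.18
Step 2: J′(-0.18) = -5.44; t₂ = -0.18 − 0.04·(-5.44) = 0.0376
Step 3: J′(0.0376) = -3.6992; t₃ = 0.0376 − 0.04·(-3.6992) = 0.185568
J(0.185568) = 9.395469930496

9.395469930496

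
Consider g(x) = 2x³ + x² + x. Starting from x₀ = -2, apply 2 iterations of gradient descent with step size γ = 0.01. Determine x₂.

g′(x) = 6x² + 2x + 1
x₁ = -2 − 0.01·21 = -2.21
x₂ = -2.21 − 0.01·25.8846 = -2.468846

-2.468846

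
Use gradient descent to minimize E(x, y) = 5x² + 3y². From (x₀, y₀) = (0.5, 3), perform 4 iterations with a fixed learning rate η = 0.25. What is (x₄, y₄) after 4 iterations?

(2.53125, 0.1875)

∇E = (10x, 6y)
(x₁, y₁) = (0.5, 3) − 0.25·(5, 18) = (-0.75, -1.5)
(x₂, y₂) = (-0.75, -1.5) − 0.25·(-7.5, -9) = (1.125, 0.75)
(x₃, y₃) = (1.125, 0.75) − 0.25·(11.25, 4.5) = (-1.6875, -0.375)
(x₄, y₄) = (-1.6875, -0.375) − 0.25·(-16.875, -2.25) = (2.53125, 0.1875)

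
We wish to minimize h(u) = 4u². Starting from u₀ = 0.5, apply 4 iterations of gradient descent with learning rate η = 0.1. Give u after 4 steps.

0.0008

h′(u) = 8u
Step 1: h′(0.5) = 4; u₁ = 0.5 − 0.1·4 = 0.1
Step 2: h′(0.1) = 0.8; u₂ = 0.1 − 0.1·0.8 = 0.02
Step 3: h′(0.02) = 0.16; u₃ = 0.02 − 0.1·0.16 = 0.004
Step 4: h′(0.004) = 0.032; u₄ = 0.004 − 0.1·0.032 = 0.0008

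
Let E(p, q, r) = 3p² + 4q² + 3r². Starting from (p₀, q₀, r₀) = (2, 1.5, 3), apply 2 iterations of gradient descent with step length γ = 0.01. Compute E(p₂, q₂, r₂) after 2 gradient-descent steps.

∇E = (6p, 8q, 6r)
(p₁, q₁, r₁) = (2, 1.5, 3) − 0.01·(12, 12, 18) = (1.88, 1.38, 2.82)
(p₂, q₂, r₂) = (1.88, 1.38, 2.82) − 0.01·(11.28, 11.04, 16.92) = (1.7672, 1.2696, 2.6508)
E(1.7672, 1.2696, 2.6508) = 36.89674608

36.89674608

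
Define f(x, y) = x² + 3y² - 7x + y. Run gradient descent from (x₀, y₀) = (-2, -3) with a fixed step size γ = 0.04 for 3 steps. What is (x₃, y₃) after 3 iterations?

(-0.782784, -1.410432)

∇f = (2x - 7, 6y + 1)
(x₁, y₁) = (-2, -3) − 0.04·(-11, -17) = (-1.56, -2.32)
(x₂, y₂) = (-1.56, -2.32) − 0.04·(-10.12, -12.92) = (-1.1552, -1.8032)
(x₃, y₃) = (-1.1552, -1.8032) − 0.04·(-9.3104, -9.8192) = (-0.782784, -1.410432)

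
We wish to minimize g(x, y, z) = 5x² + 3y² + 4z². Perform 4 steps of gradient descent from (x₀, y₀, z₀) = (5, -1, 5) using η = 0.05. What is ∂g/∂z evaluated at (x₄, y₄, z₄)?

5.184

∇g = (10x, 6y, 8z)
(x₁, y₁, z₁) = (5, -1, 5) − 0.05·(50, -6, 40) = (2.5, -0.7, 3)
(x₂, y₂, z₂) = (2.5, -0.7, 3) − 0.05·(25, -4.2, 24) = (1.25, -0.49, 1.8)
(x₃, y₃, z₃) = (1.25, -0.49, 1.8) − 0.05·(12.5, -2.94, 14.4) = (0.625, -0.343, 1.08)
(x₄, y₄, z₄) = (0.625, -0.343, 1.08) − 0.05·(6.25, -2.058, 8.64) = (0.3125, -0.2401, 0.648)
∂g/∂z at (0.3125, -0.2401, 0.648) = 5.184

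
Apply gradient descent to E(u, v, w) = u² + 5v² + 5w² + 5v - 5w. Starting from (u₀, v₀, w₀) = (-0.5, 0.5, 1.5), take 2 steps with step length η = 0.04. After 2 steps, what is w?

∇E = (2u, 10v + 5, 10w - 5)
(u₁, v₁, w₁) = (-0.5, 0.5, 1.5) − 0.04·(-1, 10, 10) = (-0.46, 0.1, 1.1)
(u₂, v₂, w₂) = (-0.46, 0.1, 1.1) − 0.04·(-0.92, 6, 6) = (-0.4232, -0.14, 0.86)
w = 0.86

0.86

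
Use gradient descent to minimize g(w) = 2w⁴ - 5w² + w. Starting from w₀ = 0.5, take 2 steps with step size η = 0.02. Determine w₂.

0.62390144

g′(w) = 8w³ - 10w + 1
Step 1: g′(0.5) = -3; w₁ = 0.5 − 0.02·(-3) = 0.56
Step 2: g′(0.56) = -3.195072; w₂ = 0.56 − 0.02·(-3.195072) = 0.62390144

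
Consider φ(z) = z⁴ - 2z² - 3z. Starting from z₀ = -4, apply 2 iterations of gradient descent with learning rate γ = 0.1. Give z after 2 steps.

φ′(z) = 4z³ - 4z - 3
z₁ = -4 − 0.1·(-243) = 20.3
z₂ = 20.3 − 0.1·33377.508 = -3317.4508

-3317.4508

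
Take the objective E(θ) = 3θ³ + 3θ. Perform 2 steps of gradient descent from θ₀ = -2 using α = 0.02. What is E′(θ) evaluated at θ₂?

164.120778808896

E′(θ) = 9θ² + 3
θ₁ = -2 − 0.02·39 = -2.78
θ₂ = -2.78 − 0.02·72.5556 = -4.231112
E′(θ) at (-4.231112) = 164.120778808896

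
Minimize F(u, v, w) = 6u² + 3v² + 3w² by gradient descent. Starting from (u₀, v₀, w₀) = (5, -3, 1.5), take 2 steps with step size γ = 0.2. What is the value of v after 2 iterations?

-0.12

∇F = (12u, 6v, 6w)
(u₁, v₁, w₁) = (5, -3, 1.5) − 0.2·(60, -18, 9) = (-7, 0.6, -0.3)
(u₂, v₂, w₂) = (-7, 0.6, -0.3) − 0.2·(-84, 3.6, -1.8) = (9.8, -0.12, 0.06)
v = -0.12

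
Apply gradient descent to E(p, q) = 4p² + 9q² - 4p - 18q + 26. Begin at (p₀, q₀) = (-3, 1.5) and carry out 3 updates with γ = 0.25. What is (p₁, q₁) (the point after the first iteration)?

∇E = (8p - 4, 18q - 18)
Step 1: at (-3, 1.5), ∇E = (-28, 9) → (-3, 1.5) − 0.25·(-28, 9) = (4, -0.75)

(4, -0.75)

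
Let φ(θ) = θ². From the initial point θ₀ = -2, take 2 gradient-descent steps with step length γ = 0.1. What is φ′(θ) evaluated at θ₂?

-2.56

φ′(θ) = 2θ
Step 1: φ′(-2) = -4; θ₁ = -2 − 0.1·(-4) = -1.6
Step 2: φ′(-1.6) = -3.2; θ₂ = -1.6 − 0.1·(-3.2) = -1.28
φ′(θ) at (-1.28) = -2.56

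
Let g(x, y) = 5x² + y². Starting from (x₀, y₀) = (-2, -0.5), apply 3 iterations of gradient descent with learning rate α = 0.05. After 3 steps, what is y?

-0.3645

∇g = (10x, 2y)
Step 1: at (-2, -0.5), ∇g = (-20, -1) → (-2, -0.5) − 0.05·(-20, -1) = (-1, -0.45)
Step 2: at (-1, -0.45), ∇g = (-10, -0.9) → (-1, -0.45) − 0.05·(-10, -0.9) = (-0.5, -0.405)
Step 3: at (-0.5, -0.405), ∇g = (-5, -0.81) → (-0.5, -0.405) − 0.05·(-5, -0.81) = (-0.25, -0.3645)
y = -0.3645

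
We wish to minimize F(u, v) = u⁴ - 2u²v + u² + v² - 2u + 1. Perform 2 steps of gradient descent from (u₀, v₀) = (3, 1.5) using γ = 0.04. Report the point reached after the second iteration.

(-0.80432384, 1.978208)

∇F = (4u³ - 4uv + 2u - 2, -2u² + 2v)
Step 1: at (3, 1.5), ∇F = (94, -15) → (3, 1.5) − 0.04·(94, -15) = (-0.76, 2.1)
Step 2: at (-0.76, 2.1), ∇F = (1.108096, 3.0448) → (-0.76, 2.1) − 0.04·(1.108096, 3.0448) = (-0.80432384, 1.978208)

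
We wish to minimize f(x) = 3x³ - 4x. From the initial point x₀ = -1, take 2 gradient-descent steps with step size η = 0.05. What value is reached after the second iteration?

f′(x) = 9x² - 4
Step 1: f′(-1) = 5; x₁ = -1 − 0.05·5 = -1.25
Step 2: f′(-1.25) = 10.0625; x₂ = -1.25 − 0.05·10.0625 = -1.753125

-1.753125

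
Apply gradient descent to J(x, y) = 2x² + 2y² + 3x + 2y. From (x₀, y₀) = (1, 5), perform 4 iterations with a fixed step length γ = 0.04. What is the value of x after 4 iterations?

∇J = (4x + 3, 4y + 2)
(x₁, y₁) = (1, 5) − 0.04·(7, 22) = (0.72, 4.12)
(x₂, y₂) = (0.72, 4.12) − 0.04·(5.88, 18.48) = (0.4848, 3.3808)
(x₃, y₃) = (0.4848, 3.3808) − 0.04·(4.9392, 15.5232) = (0.287232, 2.759872)
(x₄, y₄) = (0.287232, 2.759872) − 0.04·(4.148928, 13.039488) = (0.12127488, 2.23829248)
x = 0.12127488

0.12127488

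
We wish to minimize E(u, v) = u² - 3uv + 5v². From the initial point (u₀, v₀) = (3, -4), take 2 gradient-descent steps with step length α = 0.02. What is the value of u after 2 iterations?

∇E = (2u - 3v, -3u + 10v)
(u₁, v₁) = (3, -4) − 0.02·(18, -49) = (2.64, -3.02)
(u₂, v₂) = (2.64, -3.02) − 0.02·(14.34, -38.12) = (2.3532, -2.2576)
u = 2.3532

2.3532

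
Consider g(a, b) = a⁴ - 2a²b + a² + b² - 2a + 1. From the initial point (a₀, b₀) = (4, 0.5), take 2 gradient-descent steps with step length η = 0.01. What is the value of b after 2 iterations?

∇g = (4a³ - 4ab + 2a - 2, -2a² + 2b)
(a₁, b₁) = (4, 0.5) − 0.01·(254, -31) = (1.46, 0.81)
(a₂, b₂) = (1.46, 0.81) − 0.01·(8.638144, -2.6432) = (1.37361856, 0.836432)
b = 0.836432

0.836432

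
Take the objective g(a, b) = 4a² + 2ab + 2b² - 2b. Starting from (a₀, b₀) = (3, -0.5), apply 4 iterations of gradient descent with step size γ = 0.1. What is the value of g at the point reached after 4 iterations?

∇g = (8a + 2b, 2a + 4b - 2)
(a₁, b₁) = (3, -0.5) − 0.1·(23, 2) = (0.7, -0.7)
(a₂, b₂) = (0.7, -0.7) − 0.1·(4.2, -3.4) = (0.28, -0.36)
(a₃, b₃) = (0.28, -0.36) − 0.1·(1.52, -2.88) = (0.128, -0.072)
(a₄, b₄) = (0.128, -0.072) − 0.1·(0.88, -2.032) = (0.04, 0.1312)
g(0.04, 0.1312) = -0.21107712

-0.21107712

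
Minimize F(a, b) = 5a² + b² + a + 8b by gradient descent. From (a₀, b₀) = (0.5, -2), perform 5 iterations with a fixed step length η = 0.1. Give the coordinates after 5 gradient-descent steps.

∇F = (10a + 1, 2b + 8)
Step 1: at (0.5, -2), ∇F = (6, 4) → (0.5, -2) − 0.1·(6, 4) = (-0.1, -2.4)
Step 2: at (-0.1, -2.4), ∇F = (0, 3.2) → (-0.1, -2.4) − 0.1·(0, 3.2) = (-0.1, -2.72)
Step 3: at (-0.1, -2.72), ∇F = (0, 2.56) → (-0.1, -2.72) − 0.1·(0, 2.56) = (-0.1, -2.976)
Step 4: at (-0.1, -2.976), ∇F = (0, 2.048) → (-0.1, -2.976) − 0.1·(0, 2.048) = (-0.1, -3.1808)
Step 5: at (-0.1, -3.1808), ∇F = (0, 1.6384) → (-0.1, -3.1808) − 0.1·(0, 1.6384) = (-0.1, -3.34464)

(-0.1, -3.34464)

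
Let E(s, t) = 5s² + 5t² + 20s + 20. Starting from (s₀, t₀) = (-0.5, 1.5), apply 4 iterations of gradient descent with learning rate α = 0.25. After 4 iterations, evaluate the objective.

∇E = (10s + 20, 10t)
Step 1: at (-0.5, 1.5), ∇E = (15, 15) → (-0.5, 1.5) − 0.25·(15, 15) = (-4.25, -2.25)
Step 2: at (-4.25, -2.25), ∇E = (-22.5, -22.5) → (-4.25, -2.25) − 0.25·(-22.5, -22.5) = (1.375, 3.375)
Step 3: at (1.375, 3.375), ∇E = (33.75, 33.75) → (1.375, 3.375) − 0.25·(33.75, 33.75) = (-7.0625, -5.0625)
Step 4: at (-7.0625, -5.0625), ∇E = (-50.625, -50.625) → (-7.0625, -5.0625) − 0.25·(-50.625, -50.625) = (5.59375, 7.59375)
E(5.59375, 7.59375) = 576.650390625

576.650390625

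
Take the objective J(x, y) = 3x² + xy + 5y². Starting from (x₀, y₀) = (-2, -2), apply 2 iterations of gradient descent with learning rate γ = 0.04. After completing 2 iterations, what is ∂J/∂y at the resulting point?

-7.1936

∇J = (6x + y, x + 10y)
Step 1: at (-2, -2), ∇J = (-14, -22) → (-2, -2) − 0.04·(-14, -22) = (-1.44, -1.12)
Step 2: at (-1.44, -1.12), ∇J = (-9.76, -12.64) → (-1.44, -1.12) − 0.04·(-9.76, -12.64) = (-1.0496, -0.6144)
∂J/∂y at (-1.0496, -0.6144) = -7.1936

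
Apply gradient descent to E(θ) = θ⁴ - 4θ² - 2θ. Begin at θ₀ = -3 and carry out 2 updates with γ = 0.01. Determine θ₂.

E′(θ) = 4θ³ - 8θ - 2
Step 1: E′(-3) = -86; θ₁ = -3 − 0.01·(-86) = -2.14
Step 2: E′(-2.14) = -24.081376; θ₂ = -2.14 − 0.01·(-24.081376) = -1.89918624

-1.89918624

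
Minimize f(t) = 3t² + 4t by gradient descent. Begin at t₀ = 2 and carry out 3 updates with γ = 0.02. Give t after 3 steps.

1.150592

f′(t) = 6t + 4
t₁ = 2 − 0.02·16 = 1.68
t₂ = 1.68 − 0.02·14.08 = 1.3984
t₃ = 1.3984 − 0.02·12.3904 = 1.150592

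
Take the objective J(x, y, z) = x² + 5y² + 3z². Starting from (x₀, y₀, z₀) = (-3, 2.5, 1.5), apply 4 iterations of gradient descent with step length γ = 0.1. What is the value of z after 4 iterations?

0.0384

∇J = (2x, 10y, 6z)
(x₁, y₁, z₁) = (-3, 2.5, 1.5) − 0.1·(-6, 25, 9) = (-2.4, 0, 0.6)
(x₂, y₂, z₂) = (-2.4, 0, 0.6) − 0.1·(-4.8, 0, 3.6) = (-1.92, 0, 0.24)
(x₃, y₃, z₃) = (-1.92, 0, 0.24) − 0.1·(-3.84, 0, 1.44) = (-1.536, 0, 0.096)
(x₄, y₄, z₄) = (-1.536, 0, 0.096) − 0.1·(-3.072, 0, 0.576) = (-1.2288, 0, 0.0384)
z = 0.0384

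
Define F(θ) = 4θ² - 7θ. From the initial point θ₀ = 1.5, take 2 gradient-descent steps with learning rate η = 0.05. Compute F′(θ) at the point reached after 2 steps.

1.8

F′(θ) = 8θ - 7
Step 1: F′(1.5) = 5; θ₁ = 1.5 − 0.05·5 = 1.25
Step 2: F′(1.25) = 3; θ₂ = 1.25 − 0.05·3 = 1.1
F′(θ) at (1.1) = 1.8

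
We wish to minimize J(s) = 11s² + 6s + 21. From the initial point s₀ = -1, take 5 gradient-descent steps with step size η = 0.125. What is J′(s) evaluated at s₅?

262.609375

J′(s) = 22s + 6
s₁ = -1 − 0.125·(-16) = 1
s₂ = 1 − 0.125·28 = -2.5
s₃ = -2.5 − 0.125·(-49) = 3.625
s₄ = 3.625 − 0.125·85.75 = -7.09375
s₅ = -7.09375 − 0.125·(-150.0625) = 11.6640625
J′(s) at (11.6640625) = 262.609375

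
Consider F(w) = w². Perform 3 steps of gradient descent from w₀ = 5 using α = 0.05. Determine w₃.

3.645

F′(w) = 2w
w₁ = 5 − 0.05·10 = 4.5
w₂ = 4.5 − 0.05·9 = 4.05
w₃ = 4.05 − 0.05·8.1 = 3.645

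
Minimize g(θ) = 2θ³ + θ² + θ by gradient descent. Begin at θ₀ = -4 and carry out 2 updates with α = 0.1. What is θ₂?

g′(θ) = 6θ² + 2θ + 1
Step 1: g′(-4) = 89; θ₁ = -4 − 0.1·89 = -12.9
Step 2: g′(-12.9) = 973.66; θ₂ = -12.9 − 0.1·973.66 = -110.266

-110.266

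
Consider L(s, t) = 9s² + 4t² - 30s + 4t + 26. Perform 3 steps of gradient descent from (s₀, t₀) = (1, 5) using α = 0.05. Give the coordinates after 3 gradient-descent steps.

(1.666, 0.688)

∇L = (18s - 30, 8t + 4)
(s₁, t₁) = (1, 5) − 0.05·(-12, 44) = (1.6, 2.8)
(s₂, t₂) = (1.6, 2.8) − 0.05·(-1.2, 26.4) = (1.66, 1.48)
(s₃, t₃) = (1.66, 1.48) − 0.05·(-0.12, 15.84) = (1.666, 0.688)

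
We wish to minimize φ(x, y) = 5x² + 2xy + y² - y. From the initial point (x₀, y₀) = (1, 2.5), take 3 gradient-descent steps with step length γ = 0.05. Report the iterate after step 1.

(0.25, 2.2)

∇φ = (10x + 2y, 2x + 2y - 1)
Step 1: at (1, 2.5), ∇φ = (15, 6) → (1, 2.5) − 0.05·(15, 6) = (0.25, 2.2)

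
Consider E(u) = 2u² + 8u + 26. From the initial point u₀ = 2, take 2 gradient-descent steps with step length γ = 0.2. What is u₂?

E′(u) = 4u + 8
Step 1: E′(2) = 16; u₁ = 2 − 0.2·16 = -1.2
Step 2: E′(-1.2) = 3.2; u₂ = -1.2 − 0.2·3.2 = -1.84

-1.84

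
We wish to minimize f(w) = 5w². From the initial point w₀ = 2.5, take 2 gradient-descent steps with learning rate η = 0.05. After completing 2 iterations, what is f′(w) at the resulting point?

f′(w) = 10w
w₁ = 2.5 − 0.05·25 = 1.25
w₂ = 1.25 − 0.05·12.5 = 0.625
f′(w) at (0.625) = 6.25

6.25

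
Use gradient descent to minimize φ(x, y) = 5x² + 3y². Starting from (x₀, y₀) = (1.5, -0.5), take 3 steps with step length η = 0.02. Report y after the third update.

∇φ = (10x, 6y)
(x₁, y₁) = (1.5, -0.5) − 0.02·(15, -3) = (1.2, -0.44)
(x₂, y₂) = (1.2, -0.44) − 0.02·(12, -2.64) = (0.96, -0.3872)
(x₃, y₃) = (0.96, -0.3872) − 0.02·(9.6, -2.3232) = (0.768, -0.340736)
y = -0.340736

-0.340736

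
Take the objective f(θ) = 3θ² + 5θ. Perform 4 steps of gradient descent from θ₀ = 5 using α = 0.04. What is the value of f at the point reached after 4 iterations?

f′(θ) = 6θ + 5
θ₁ = 5 − 0.04·35 = 3.6
θ₂ = 3.6 − 0.04·26.6 = 2.536
θ₃ = 2.536 − 0.04·20.216 = 1.72736
θ₄ = 1.72736 − 0.04·15.36416 = 1.1127936
f(1.1127936) = 9.27889678860288

9.27889678860288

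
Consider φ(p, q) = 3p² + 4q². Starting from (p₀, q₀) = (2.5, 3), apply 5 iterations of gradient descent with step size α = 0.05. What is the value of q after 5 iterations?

0.23328

∇φ = (6p, 8q)
Step 1: at (2.5, 3), ∇φ = (15, 24) → (2.5, 3) − 0.05·(15, 24) = (1.75, 1.8)
Step 2: at (1.75, 1.8), ∇φ = (10.5, 14.4) → (1.75, 1.8) − 0.05·(10.5, 14.4) = (1.225, 1.08)
Step 3: at (1.225, 1.08), ∇φ = (7.35, 8.64) → (1.225, 1.08) − 0.05·(7.35, 8.64) = (0.8575, 0.648)
Step 4: at (0.8575, 0.648), ∇φ = (5.145, 5.184) → (0.8575, 0.648) − 0.05·(5.145, 5.184) = (0.60025, 0.3888)
Step 5: at (0.60025, 0.3888), ∇φ = (3.6015, 3.1104) → (0.60025, 0.3888) − 0.05·(3.6015, 3.1104) = (0.420175, 0.23328)
q = 0.23328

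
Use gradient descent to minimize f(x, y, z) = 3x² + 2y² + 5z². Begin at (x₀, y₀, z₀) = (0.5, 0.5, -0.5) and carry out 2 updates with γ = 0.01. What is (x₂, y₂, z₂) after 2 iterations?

(0.4418, 0.4608, -0.405)

∇f = (6x, 4y, 10z)
Step 1: at (0.5, 0.5, -0.5), ∇f = (3, 2, -5) → (0.5, 0.5, -0.5) − 0.01·(3, 2, -5) = (0.47, 0.48, -0.45)
Step 2: at (0.47, 0.48, -0.45), ∇f = (2.82, 1.92, -4.5) → (0.47, 0.48, -0.45) − 0.01·(2.82, 1.92, -4.5) = (0.4418, 0.4608, -0.405)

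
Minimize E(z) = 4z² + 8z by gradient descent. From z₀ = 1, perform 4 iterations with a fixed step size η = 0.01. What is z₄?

0.43278592

E′(z) = 8z + 8
Step 1: E′(1) = 16; z₁ = 1 − 0.01·16 = 0.84
Step 2: E′(0.84) = 14.72; z₂ = 0.84 − 0.01·14.72 = 0.6928
Step 3: E′(0.6928) = 13.5424; z₃ = 0.6928 − 0.01·13.5424 = 0.557376
Step 4: E′(0.557376) = 12.459008; z₄ = 0.557376 − 0.01·12.459008 = 0.43278592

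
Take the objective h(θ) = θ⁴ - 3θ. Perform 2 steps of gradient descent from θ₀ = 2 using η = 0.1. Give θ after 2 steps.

-0.3084

h′(θ) = 4θ³ - 3
θ₁ = 2 − 0.1·29 = -0.9
θ₂ = -0.9 − 0.1·(-5.916) = -0.3084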